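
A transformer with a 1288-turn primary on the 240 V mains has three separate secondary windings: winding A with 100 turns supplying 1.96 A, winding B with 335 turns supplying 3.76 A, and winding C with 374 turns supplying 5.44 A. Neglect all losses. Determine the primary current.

V_A = 240 × 100/1288 = 18.634 V; V_B = 240 × 335/1288 = 62.422 V; V_C = 240 × 374/1288 = 69.689 V.
P_out = V_A I_A + V_B I_B + V_C I_C = 18.634×1.96 + 62.422×3.76 + 69.689×5.44 = 36.522 + 234.71 + 379.11 = 650.34 W.
Ideal ⇒ P_in = P_out, so I_p = P_out/V_p = 650.34/240 = 2.71 A.

I_p ≈ 2.71 A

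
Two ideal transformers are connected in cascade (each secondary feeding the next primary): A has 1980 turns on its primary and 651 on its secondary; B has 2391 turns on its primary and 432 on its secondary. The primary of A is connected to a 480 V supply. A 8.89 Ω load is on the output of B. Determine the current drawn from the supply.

I_supply ≈ 0.191 A

Secondary of A: V = 480.00 × 651/1980 = 157.82 V.
Secondary of B: V = 157.82 × 432/2391 = 28.514 V.
I_load = 28.514/8.89 = 3.2074 A, so P_out = 28.514 × 3.2074 = 91.458 W.
All ideal ⇒ P_in = P_out, so I_supply = 91.458/480 = 0.191 A.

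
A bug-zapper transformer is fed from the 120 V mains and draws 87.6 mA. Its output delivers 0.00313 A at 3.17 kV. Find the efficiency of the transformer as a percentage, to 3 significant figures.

P_in = 120 × 0.0876 = 10.5120 W.
P_out = 3170 × 0.00313 = 9.92210 W.
η = P_out/P_in = 9.92210/10.5120 = 0.944.

η ≈ 94.4%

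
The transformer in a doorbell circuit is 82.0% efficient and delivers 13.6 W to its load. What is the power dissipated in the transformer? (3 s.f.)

P_in = P_out/η = 13.6/0.820 = 16.5854 W.
P_loss = P_in − P_out = 16.5854 − 13.6 = 2.99 W.

P_loss ≈ 2.99 W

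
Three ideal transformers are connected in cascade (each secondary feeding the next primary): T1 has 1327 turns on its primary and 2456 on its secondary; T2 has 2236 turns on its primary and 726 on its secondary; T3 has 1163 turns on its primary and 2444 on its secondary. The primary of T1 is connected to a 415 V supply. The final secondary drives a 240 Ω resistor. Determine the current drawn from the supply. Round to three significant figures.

I_supply ≈ 2.76 A

Secondary of T1: V = 415.00 × 2456/1327 = 768.08 V.
Secondary of T2: V = 768.08 × 726/2236 = 249.39 V.
Secondary of T3: V = 249.39 × 2444/1163 = 524.07 V.
I_load = 524.07/240 = 2.1836 A, so P_out = 524.07 × 2.1836 = 1144.4 W.
All ideal ⇒ P_in = P_out, so I_supply = 1144.4/415 = 2.76 A.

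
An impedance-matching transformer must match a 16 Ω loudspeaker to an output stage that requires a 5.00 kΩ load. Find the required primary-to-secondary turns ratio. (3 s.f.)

N_p/N_s ≈ 17.7

Z_p/Z_s = (N_p/N_s)², so N_p/N_s = √(5000/16) = √312 = 17.7.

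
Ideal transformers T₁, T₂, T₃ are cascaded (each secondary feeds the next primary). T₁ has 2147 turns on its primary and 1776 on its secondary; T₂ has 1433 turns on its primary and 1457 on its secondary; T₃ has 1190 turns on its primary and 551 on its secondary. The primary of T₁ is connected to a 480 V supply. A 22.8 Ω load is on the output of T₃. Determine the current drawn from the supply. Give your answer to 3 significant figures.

I_supply ≈ 3.19 A

After T₁: V = 480.00 × 1776/2147 = 397.06 V.
After T₂: V = 397.06 × 1457/1433 = 403.71 V.
After T₃: V = 403.71 × 551/1190 = 186.93 V.
I_load = 186.93/22.8 = 8.1985 A, so P_out = 186.93 × 8.1985 = 1532.5 W.
All ideal ⇒ P_in = P_out, so I_supply = 1532.5/480 = 3.19 A.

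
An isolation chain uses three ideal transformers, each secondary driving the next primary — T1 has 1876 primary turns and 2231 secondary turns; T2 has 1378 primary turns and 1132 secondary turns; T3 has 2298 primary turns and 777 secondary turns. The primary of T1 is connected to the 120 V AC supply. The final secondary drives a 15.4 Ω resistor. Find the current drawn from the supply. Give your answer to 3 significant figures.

After T1: V = 120.00 × 2231/1876 = 142.71 V.
After T2: V = 142.71 × 1132/1378 = 117.23 V.
After T3: V = 117.23 × 777/2298 = 39.638 V.
I_load = 39.638/15.4 = 2.5739 A, so P_out = 39.638 × 2.5739 = 102.03 W.
All ideal ⇒ P_in = P_out, so I_supply = 102.03/120 = 0.850 A.

I_supply ≈ 0.850 A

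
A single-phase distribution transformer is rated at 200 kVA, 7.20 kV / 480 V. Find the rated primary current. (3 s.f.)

I_p ≈ 27.8 A

I_p = S/V_p = 200000/7200 = 27.8 A.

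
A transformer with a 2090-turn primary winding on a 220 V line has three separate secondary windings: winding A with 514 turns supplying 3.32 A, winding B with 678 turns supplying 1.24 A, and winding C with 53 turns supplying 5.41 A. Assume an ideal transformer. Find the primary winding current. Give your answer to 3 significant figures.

I_p ≈ 1.36 A

V_A = 220 × 514/2090 = 54.105 V; V_B = 220 × 678/2090 = 71.368 V; V_C = 220 × 53/2090 = 5.5789 V.
P_out = V_A I_A + V_B I_B + V_C I_C = 54.105×3.32 + 71.368×1.24 + 5.5789×5.41 = 179.63 + 88.497 + 30.182 = 298.31 W.
Ideal ⇒ P_in = P_out, so I_p = P_out/V_p = 298.31/220 = 1.36 A.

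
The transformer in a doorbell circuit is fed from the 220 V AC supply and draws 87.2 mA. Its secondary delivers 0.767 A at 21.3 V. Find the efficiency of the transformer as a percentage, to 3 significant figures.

η ≈ 85.2%

P_in = 220 × 0.0872 = 19.1840 W.
P_out = 21.3 × 0.767 = 16.3371 W.
η = P_out/P_in = 16.3371/19.1840 = 0.852.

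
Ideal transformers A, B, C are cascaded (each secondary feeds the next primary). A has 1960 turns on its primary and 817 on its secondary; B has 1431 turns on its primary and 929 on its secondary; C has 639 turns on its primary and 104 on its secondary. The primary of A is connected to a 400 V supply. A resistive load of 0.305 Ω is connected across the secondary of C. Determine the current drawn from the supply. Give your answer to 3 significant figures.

I_supply ≈ 2.54 A

Secondary of A: V = 400.00 × 817/1960 = 166.73 V.
Secondary of B: V = 166.73 × 929/1431 = 108.24 V.
Secondary of C: V = 108.24 × 104/639 = 17.617 V.
I_load = 17.617/0.305 = 57.761 A, so P_out = 17.617 × 57.761 = 1017.6 W.
All ideal ⇒ P_in = P_out, so I_supply = 1017.6/400 = 2.54 A.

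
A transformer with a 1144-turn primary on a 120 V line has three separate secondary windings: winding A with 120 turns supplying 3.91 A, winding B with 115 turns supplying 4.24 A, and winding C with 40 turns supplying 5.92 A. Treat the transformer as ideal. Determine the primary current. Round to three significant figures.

V_A = 120 × 120/1144 = 12.587 V; V_B = 120 × 115/1144 = 12.063 V; V_C = 120 × 40/1144 = 4.1958 V.
P_out = V_A I_A + V_B I_B + V_C I_C = 12.587×3.91 + 12.063×4.24 + 4.1958×5.92 = 49.217 + 51.147 + 24.839 = 125.20 W.
Ideal ⇒ P_in = P_out, so I_p = P_out/V_p = 125.20/120 = 1.04 A.

I_p ≈ 1.04 A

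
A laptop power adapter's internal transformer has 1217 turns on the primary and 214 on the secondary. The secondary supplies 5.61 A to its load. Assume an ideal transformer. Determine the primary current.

For an ideal transformer I_p/I_s = N_s/N_p, so I_p = 5.61 × 214/1217 = 0.986 A.

I_p ≈ 0.986 A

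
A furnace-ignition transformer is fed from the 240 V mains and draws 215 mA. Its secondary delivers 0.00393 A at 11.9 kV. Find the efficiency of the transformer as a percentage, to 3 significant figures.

P_in = 240 × 0.215 = 51.6000 W.
P_out = 11900 × 0.00393 = 46.7670 W.
η = P_out/P_in = 46.7670/51.6000 = 0.906.

η ≈ 90.6%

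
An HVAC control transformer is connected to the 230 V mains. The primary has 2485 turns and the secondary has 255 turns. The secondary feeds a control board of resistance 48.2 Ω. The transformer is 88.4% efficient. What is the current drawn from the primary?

V_s = 230 × 255/2485 = 23.602 V.
I_s = V_s/R = 23.602/48.2 = 0.48966 A.
P_out = V_s I_s = 23.602 × 0.48966 = 11.557 W.
P_in = P_out/η = 11.557/0.884 = 13.073 W.
I_p = P_in/V_p = 13.073/230 = 0.0568 A.

I_p ≈ 0.0568 A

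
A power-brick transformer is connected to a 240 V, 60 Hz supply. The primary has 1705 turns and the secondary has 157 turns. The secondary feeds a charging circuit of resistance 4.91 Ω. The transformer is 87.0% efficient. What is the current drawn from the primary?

I_p ≈ 0.476 A

V_s = 240 × 157/1705 = 22.100 V.
I_s = V_s/R = 22.100/4.91 = 4.5010 A.
P_out = V_s I_s = 22.100 × 4.5010 = 99.470 W.
P_in = P_out/η = 99.470/0.870 = 114.33 W.
I_p = P_in/V_p = 114.33/240 = 0.476 A.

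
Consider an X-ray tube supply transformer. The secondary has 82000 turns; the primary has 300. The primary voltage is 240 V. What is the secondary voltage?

V_s/V_p = N_s/N_p, so V_s = 240 × 82000/300 = 65600 V.

V_s ≈ 65600 V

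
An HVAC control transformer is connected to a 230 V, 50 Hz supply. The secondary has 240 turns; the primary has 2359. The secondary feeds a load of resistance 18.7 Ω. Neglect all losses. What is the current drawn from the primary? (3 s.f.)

V_s = V_p × N_s/N_p = 230 × 240/2359 = 23.400 V.
I_s = V_s/R = 23.400/18.7 = 1.2513 A.
For an ideal transformer I_p N_p = I_s N_s, so I_p = 1.2513 × 240/2359 = 0.127 A.

I_p ≈ 0.127 A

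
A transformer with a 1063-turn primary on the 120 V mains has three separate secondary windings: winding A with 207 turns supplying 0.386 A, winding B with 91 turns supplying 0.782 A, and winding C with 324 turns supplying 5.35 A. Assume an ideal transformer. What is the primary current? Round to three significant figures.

I_p ≈ 1.77 A

V_A = 120 × 207/1063 = 23.368 V; V_B = 120 × 91/1063 = 10.273 V; V_C = 120 × 324/1063 = 36.576 V.
P_out = V_A I_A + V_B I_B + V_C I_C = 23.368×0.386 + 10.273×0.782 + 36.576×5.35 = 9.0200 + 8.0333 + 195.68 = 212.73 W.
Ideal ⇒ P_in = P_out, so I_p = P_out/V_p = 212.73/120 = 1.77 A.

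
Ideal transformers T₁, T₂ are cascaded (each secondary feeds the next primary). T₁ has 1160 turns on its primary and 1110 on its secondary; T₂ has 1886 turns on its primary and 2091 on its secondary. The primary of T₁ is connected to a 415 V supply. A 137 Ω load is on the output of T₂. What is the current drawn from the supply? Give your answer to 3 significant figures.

Secondary of T₁: V = 415.00 × 1110/1160 = 397.11 V.
Secondary of T₂: V = 397.11 × 2091/1886 = 440.28 V.
I_load = 440.28/137 = 3.2137 A, so P_out = 440.28 × 3.2137 = 1414.9 W.
All ideal ⇒ P_in = P_out, so I_supply = 1414.9/415 = 3.41 A.

I_supply ≈ 3.41 A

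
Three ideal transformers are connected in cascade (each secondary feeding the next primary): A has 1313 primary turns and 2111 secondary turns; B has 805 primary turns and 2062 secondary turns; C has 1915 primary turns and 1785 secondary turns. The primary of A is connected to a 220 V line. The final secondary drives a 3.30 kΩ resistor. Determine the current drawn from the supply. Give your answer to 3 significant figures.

I_supply ≈ 0.982 A

After A: V = 220.00 × 2111/1313 = 353.71 V.
After B: V = 353.71 × 2062/805 = 906.02 V.
After C: V = 906.02 × 1785/1915 = 844.52 V.
I_load = 844.52/3300 = 0.25591 A, so P_out = 844.52 × 0.25591 = 216.12 W.
All ideal ⇒ P_in = P_out, so I_supply = 216.12/220 = 0.982 A.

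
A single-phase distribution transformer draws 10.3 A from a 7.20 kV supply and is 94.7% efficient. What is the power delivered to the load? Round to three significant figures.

P_out ≈ 70200 W

P_in = V_p I_p = 7200 × 10.3 = 74160 W.
P_out = η P_in = 0.947 × 74160 = 70200 W.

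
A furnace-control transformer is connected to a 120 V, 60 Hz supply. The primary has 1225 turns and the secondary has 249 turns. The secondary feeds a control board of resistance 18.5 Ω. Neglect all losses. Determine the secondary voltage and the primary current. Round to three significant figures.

V_s = V_p × N_s/N_p = 120 × 249/1225 = 24.392 V.
I_s = V_s/R = 24.392/18.5 = 1.3185 A.
I_p = I_s × N_s/N_p = 1.3185 × 249/1225 = 0.268 A.

V_s ≈ 24.4 V, I_p ≈ 0.268 A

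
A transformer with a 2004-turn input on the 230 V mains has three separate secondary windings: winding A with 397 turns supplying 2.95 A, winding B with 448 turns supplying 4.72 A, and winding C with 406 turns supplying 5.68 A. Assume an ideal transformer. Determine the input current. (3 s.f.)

I_in ≈ 2.79 A

V_A = 230 × 397/2004 = 45.564 V; V_B = 230 × 448/2004 = 51.417 V; V_C = 230 × 406/2004 = 46.597 V.
P_out = V_A I_A + V_B I_B + V_C I_C = 45.564×2.95 + 51.417×4.72 + 46.597×5.68 = 134.41 + 242.69 + 264.67 = 641.77 W.
Ideal ⇒ P_in = P_out, so I_in = P_out/V_in = 641.77/230 = 2.79 A.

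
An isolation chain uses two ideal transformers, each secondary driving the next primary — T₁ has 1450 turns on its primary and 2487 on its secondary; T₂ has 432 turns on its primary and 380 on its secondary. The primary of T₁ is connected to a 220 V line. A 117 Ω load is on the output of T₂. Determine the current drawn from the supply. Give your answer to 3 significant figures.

After T₁: V = 220.00 × 2487/1450 = 377.34 V.
After T₂: V = 377.34 × 380/432 = 331.92 V.
I_load = 331.92/117 = 2.8369 A, so P_out = 331.92 × 2.8369 = 941.62 W.
All ideal ⇒ P_in = P_out, so I_supply = 941.62/220 = 4.28 A.

I_supply ≈ 4.28 A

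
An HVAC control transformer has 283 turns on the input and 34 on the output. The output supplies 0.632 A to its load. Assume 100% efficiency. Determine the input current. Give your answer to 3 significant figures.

I_in ≈ 0.0759 A

For an ideal transformer I_in/I_out = N_out/N_in, so I_in = 0.632 × 34/283 = 0.0759 A.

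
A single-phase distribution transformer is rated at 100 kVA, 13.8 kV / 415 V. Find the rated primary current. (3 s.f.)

I_p ≈ 7.25 A

I_p = S/V_p = 100000/13800 = 7.25 A.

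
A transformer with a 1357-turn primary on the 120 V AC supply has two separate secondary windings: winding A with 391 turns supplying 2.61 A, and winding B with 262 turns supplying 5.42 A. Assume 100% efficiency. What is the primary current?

I_p ≈ 1.80 A

V_A = 120 × 391/1357 = 34.576 V; V_B = 120 × 262/1357 = 23.169 V.
P_out = V_A I_A + V_B I_B = 34.576×2.61 + 23.169×5.42 = 90.244 + 125.57 = 215.82 W.
Ideal ⇒ P_in = P_out, so I_p = P_out/V_p = 215.82/120 = 1.80 A.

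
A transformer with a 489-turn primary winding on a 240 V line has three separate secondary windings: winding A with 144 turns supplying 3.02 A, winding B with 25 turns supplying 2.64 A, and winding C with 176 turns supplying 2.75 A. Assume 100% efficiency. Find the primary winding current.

V_A = 240 × 144/489 = 70.675 V; V_B = 240 × 25/489 = 12.270 V; V_C = 240 × 176/489 = 86.380 V.
P_out = V_A I_A + V_B I_B + V_C I_C = 70.675×3.02 + 12.270×2.64 + 86.380×2.75 = 213.44 + 32.393 + 237.55 = 483.38 W.
Ideal ⇒ P_in = P_out, so I_p = P_out/V_p = 483.38/240 = 2.01 A.

I_p ≈ 2.01 A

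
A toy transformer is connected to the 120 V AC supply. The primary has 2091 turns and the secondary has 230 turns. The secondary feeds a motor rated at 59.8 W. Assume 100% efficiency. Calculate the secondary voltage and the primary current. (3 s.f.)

V_s = V_p × N_s/N_p = 120 × 230/2091 = 13.199 V.
I_s = P/V_s = 59.8/13.199 = 4.5305 A.
I_p = I_s × N_s/N_p = 4.5305 × 230/2091 = 0.498 A.

V_s ≈ 13.2 V, I_p ≈ 0.498 A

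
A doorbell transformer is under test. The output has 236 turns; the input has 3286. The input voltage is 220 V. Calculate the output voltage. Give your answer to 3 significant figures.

V_out ≈ 15.8 V

V_out/V_in = N_out/N_in, so V_out = 220 × 236/3286 = 15.8 V.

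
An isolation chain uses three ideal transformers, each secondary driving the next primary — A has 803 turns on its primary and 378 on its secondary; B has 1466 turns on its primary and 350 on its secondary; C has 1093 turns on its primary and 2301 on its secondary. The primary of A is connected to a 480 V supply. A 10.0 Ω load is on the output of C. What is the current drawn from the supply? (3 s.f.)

I_supply ≈ 2.69 A

After A: V = 480.00 × 378/803 = 225.95 V.
After B: V = 225.95 × 350/1466 = 53.945 V.
After C: V = 53.945 × 2301/1093 = 113.57 V.
I_load = 113.57/10.0 = 11.357 A, so P_out = 113.57 × 11.357 = 1289.7 W.
All ideal ⇒ P_in = P_out, so I_supply = 1289.7/480 = 2.69 A.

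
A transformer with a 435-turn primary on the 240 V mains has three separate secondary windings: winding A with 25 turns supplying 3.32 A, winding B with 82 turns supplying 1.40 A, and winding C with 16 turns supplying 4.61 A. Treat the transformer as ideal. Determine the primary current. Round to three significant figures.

V_A = 240 × 25/435 = 13.793 V; V_B = 240 × 82/435 = 45.241 V; V_C = 240 × 16/435 = 8.8276 V.
P_out = V_A I_A + V_B I_B + V_C I_C = 13.793×3.32 + 45.241×1.40 + 8.8276×4.61 = 45.793 + 63.338 + 40.695 = 149.83 W.
Ideal ⇒ P_in = P_out, so I_p = P_out/V_p = 149.83/240 = 0.624 A.

I_p ≈ 0.624 A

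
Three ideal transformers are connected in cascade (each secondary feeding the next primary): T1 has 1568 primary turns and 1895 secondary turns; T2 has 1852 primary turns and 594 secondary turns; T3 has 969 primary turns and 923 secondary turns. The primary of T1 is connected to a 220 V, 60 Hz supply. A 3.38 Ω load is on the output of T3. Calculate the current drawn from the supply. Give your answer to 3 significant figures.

Secondary of T1: V = 220.00 × 1895/1568 = 265.88 V.
Secondary of T2: V = 265.88 × 594/1852 = 85.277 V.
Secondary of T3: V = 85.277 × 923/969 = 81.229 V.
I_load = 81.229/3.38 = 24.032 A, so P_out = 81.229 × 24.032 = 1952.1 W.
All ideal ⇒ P_in = P_out, so I_supply = 1952.1/220 = 8.87 A.

I_supply ≈ 8.87 A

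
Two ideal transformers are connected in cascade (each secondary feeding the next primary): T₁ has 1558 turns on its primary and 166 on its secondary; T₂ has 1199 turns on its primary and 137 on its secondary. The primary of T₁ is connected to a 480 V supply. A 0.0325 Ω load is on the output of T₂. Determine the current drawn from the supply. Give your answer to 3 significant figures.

I_supply ≈ 2.19 A

After T₁: V = 480.00 × 166/1558 = 51.142 V.
After T₂: V = 51.142 × 137/1199 = 5.8436 V.
I_load = 5.8436/0.0325 = 179.80 A, so P_out = 5.8436 × 179.80 = 1050.7 W.
All ideal ⇒ P_in = P_out, so I_supply = 1050.7/480 = 2.19 A.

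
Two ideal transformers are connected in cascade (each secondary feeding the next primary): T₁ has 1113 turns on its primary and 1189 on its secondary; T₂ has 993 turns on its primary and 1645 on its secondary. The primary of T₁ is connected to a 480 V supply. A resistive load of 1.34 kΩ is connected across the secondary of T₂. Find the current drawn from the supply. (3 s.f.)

After T₁: V = 480.00 × 1189/1113 = 512.78 V.
After T₂: V = 512.78 × 1645/993 = 849.46 V.
I_load = 849.46/1340 = 0.63393 A, so P_out = 849.46 × 0.63393 = 538.50 W.
All ideal ⇒ P_in = P_out, so I_supply = 538.50/480 = 1.12 A.

I_supply ≈ 1.12 A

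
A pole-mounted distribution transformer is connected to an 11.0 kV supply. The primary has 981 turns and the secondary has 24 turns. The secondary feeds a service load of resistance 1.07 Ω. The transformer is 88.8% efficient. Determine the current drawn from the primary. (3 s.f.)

V_s = 11000 × 24/981 = 269.11 V.
I_s = V_s/R = 269.11/1.07 = 251.51 A.
P_out = V_s I_s = 269.11 × 251.51 = 67684 W.
P_in = P_out/η = 67684/0.888 = 76221 W.
I_p = P_in/V_p = 76221/11000 = 6.93 A.

I_p ≈ 6.93 A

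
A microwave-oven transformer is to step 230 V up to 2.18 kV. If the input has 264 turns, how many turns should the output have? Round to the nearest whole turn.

N_out/N_in = V_out/V_in, so N_out = 264 × 2180/230 = 2502.3 ≈ 2502 turns.

N_out = 2502 turns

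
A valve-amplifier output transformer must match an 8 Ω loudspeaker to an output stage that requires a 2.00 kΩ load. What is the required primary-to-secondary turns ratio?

Z_p/Z_s = (N_p/N_s)², so N_p/N_s = √(2000/8) = √250 = 15.8.

N_p/N_s ≈ 15.8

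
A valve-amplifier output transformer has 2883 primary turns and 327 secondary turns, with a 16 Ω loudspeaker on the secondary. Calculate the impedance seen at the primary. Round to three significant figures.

Z_p ≈ 1240 Ω

Z_p = (N_p/N_s)² × Z_s = (2883/327)² × 16 = 1240 Ω.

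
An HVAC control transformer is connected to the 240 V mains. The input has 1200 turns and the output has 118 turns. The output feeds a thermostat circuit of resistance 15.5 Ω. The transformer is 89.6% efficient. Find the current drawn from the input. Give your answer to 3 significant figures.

V_out = 240 × 118/1200 = 23.600 V.
I_out = V_out/R = 23.600/15.5 = 1.5226 A.
P_out = V_out I_out = 23.600 × 1.5226 = 35.933 W.
P_in = P_out/η = 35.933/0.896 = 40.104 W.
I_in = P_in/V_in = 40.104/240 = 0.167 A.

I_in ≈ 0.167 A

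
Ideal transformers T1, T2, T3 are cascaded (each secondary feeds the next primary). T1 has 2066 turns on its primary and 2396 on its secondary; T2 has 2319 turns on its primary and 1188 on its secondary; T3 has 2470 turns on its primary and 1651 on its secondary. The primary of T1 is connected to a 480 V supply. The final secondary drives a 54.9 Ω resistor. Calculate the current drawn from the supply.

I_supply ≈ 1.38 A

Secondary of T1: V = 480.00 × 2396/2066 = 556.67 V.
Secondary of T2: V = 556.67 × 1188/2319 = 285.18 V.
Secondary of T3: V = 285.18 × 1651/2470 = 190.62 V.
I_load = 190.62/54.9 = 3.4721 A, so P_out = 190.62 × 3.4721 = 661.84 W.
All ideal ⇒ P_in = P_out, so I_supply = 661.84/480 = 1.38 A.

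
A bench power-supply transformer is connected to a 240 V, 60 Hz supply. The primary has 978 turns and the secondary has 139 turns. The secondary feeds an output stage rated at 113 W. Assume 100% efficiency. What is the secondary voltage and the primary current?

V_s = V_p × N_s/N_p = 240 × 139/978 = 34.110 V.
I_s = P/V_s = 113/34.110 = 3.3128 A.
I_p = I_s × N_s/N_p = 3.3128 × 139/978 = 0.471 A.

V_s ≈ 34.1 V, I_p ≈ 0.471 A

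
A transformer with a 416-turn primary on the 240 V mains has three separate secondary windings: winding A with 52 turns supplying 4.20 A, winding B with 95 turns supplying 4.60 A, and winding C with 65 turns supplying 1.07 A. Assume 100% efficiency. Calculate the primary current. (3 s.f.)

I_p ≈ 1.74 A

V_A = 240 × 52/416 = 30.000 V; V_B = 240 × 95/416 = 54.808 V; V_C = 240 × 65/416 = 37.500 V.
P_out = V_A I_A + V_B I_B + V_C I_C = 30.000×4.20 + 54.808×4.60 + 37.500×1.07 = 126.00 + 252.12 + 40.125 = 418.24 W.
Ideal ⇒ P_in = P_out, so I_p = P_out/V_p = 418.24/240 = 1.74 A.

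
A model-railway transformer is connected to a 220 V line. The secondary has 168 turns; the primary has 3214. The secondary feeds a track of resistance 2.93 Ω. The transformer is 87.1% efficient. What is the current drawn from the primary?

V_s = 220 × 168/3214 = 11.500 V.
I_s = V_s/R = 11.500/2.93 = 3.9248 A.
P_out = V_s I_s = 11.500 × 3.9248 = 45.134 W.
P_in = P_out/η = 45.134/0.871 = 51.819 W.
I_p = P_in/V_p = 51.819/220 = 0.236 A.

I_p ≈ 0.236 A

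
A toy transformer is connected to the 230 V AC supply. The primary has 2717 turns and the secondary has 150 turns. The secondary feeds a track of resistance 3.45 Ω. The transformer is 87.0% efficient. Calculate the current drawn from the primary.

I_p ≈ 0.234 A

V_s = 230 × 150/2717 = 12.698 V.
I_s = V_s/R = 12.698/3.45 = 3.6805 A.
P_out = V_s I_s = 12.698 × 3.6805 = 46.735 W.
P_in = P_out/η = 46.735/0.870 = 53.718 W.
I_p = P_in/V_p = 53.718/230 = 0.234 A.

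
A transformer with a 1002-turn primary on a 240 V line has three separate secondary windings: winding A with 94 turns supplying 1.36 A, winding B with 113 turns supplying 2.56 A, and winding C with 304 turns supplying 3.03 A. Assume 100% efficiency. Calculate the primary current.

I_p ≈ 1.34 A

V_A = 240 × 94/1002 = 22.515 V; V_B = 240 × 113/1002 = 27.066 V; V_C = 240 × 304/1002 = 72.814 V.
P_out = V_A I_A + V_B I_B + V_C I_C = 22.515×1.36 + 27.066×2.56 + 72.814×3.03 = 30.620 + 69.289 + 220.63 = 320.54 W.
Ideal ⇒ P_in = P_out, so I_p = P_out/V_p = 320.54/240 = 1.34 A.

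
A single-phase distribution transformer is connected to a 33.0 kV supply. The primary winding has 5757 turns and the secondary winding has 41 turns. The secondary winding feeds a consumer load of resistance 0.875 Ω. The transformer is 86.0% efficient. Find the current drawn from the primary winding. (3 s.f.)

V_s = 33000 × 41/5757 = 235.02 V.
I_s = V_s/R = 235.02/0.875 = 268.59 A.
P_out = V_s I_s = 235.02 × 268.59 = 63124 W.
P_in = P_out/η = 63124/0.860 = 73400 W.
I_p = P_in/V_p = 73400/33000 = 2.22 A.

I_p ≈ 2.22 A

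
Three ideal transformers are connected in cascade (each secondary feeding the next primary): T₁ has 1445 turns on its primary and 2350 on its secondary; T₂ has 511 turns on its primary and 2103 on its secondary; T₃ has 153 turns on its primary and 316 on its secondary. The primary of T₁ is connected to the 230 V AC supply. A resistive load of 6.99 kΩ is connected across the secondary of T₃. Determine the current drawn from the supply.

I_supply ≈ 6.29 A

Secondary of T₁: V = 230.00 × 2350/1445 = 374.05 V.
Secondary of T₂: V = 374.05 × 2103/511 = 1539.4 V.
Secondary of T₃: V = 1539.4 × 316/153 = 3179.4 V.
I_load = 3179.4/6990 = 0.45485 A, so P_out = 3179.4 × 0.45485 = 1446.1 W.
All ideal ⇒ P_in = P_out, so I_supply = 1446.1/230 = 6.29 A.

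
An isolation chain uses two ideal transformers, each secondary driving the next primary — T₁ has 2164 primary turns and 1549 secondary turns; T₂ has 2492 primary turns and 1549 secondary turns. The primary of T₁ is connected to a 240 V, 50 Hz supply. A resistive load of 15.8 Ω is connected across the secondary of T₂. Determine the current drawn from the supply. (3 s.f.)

I_supply ≈ 3.01 A

Secondary of T₁: V = 240.00 × 1549/2164 = 171.79 V.
Secondary of T₂: V = 171.79 × 1549/2492 = 106.78 V.
I_load = 106.78/15.8 = 6.7585 A, so P_out = 106.78 × 6.7585 = 721.71 W.
All ideal ⇒ P_in = P_out, so I_supply = 721.71/240 = 3.01 A.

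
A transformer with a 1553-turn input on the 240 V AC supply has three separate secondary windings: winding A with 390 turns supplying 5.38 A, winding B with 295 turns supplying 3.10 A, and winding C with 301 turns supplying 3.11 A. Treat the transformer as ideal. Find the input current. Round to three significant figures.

I_in ≈ 2.54 A

V_A = 240 × 390/1553 = 60.270 V; V_B = 240 × 295/1553 = 45.589 V; V_C = 240 × 301/1553 = 46.516 V.
P_out = V_A I_A + V_B I_B + V_C I_C = 60.270×5.38 + 45.589×3.10 + 46.516×3.11 = 324.25 + 141.33 + 144.67 = 610.25 W.
Ideal ⇒ P_in = P_out, so I_in = P_out/V_in = 610.25/240 = 2.54 A.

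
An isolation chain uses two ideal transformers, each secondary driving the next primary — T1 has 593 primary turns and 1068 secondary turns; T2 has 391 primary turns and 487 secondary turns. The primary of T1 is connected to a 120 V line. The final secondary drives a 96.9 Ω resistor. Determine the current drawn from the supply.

After T1: V = 120.00 × 1068/593 = 216.12 V.
After T2: V = 216.12 × 487/391 = 269.18 V.
I_load = 269.18/96.9 = 2.7780 A, so P_out = 269.18 × 2.7780 = 747.78 W.
All ideal ⇒ P_in = P_out, so I_supply = 747.78/120 = 6.23 A.

I_supply ≈ 6.23 A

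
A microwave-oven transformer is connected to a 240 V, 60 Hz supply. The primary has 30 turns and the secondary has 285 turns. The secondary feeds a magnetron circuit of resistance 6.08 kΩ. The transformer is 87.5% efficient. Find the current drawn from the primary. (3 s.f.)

V_s = 240 × 285/30 = 2280.0 V.
I_s = V_s/R = 2280.0/6080 = 0.37500 A.
P_out = V_s I_s = 2280.0 × 0.37500 = 855.00 W.
P_in = P_out/η = 855.00/0.875 = 977.14 W.
I_p = P_in/V_p = 977.14/240 = 4.07 A.

I_p ≈ 4.07 A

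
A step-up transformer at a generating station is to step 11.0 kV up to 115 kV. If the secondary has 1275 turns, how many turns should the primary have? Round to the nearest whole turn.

N_p = 122 turns

N_p/N_s = V_p/V_s, so N_p = 1275 × 11000/115000 = 122.0 ≈ 122 turns.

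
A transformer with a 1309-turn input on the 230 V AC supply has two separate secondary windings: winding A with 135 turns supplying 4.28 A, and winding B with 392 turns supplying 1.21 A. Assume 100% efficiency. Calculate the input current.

V_A = 230 × 135/1309 = 23.720 V; V_B = 230 × 392/1309 = 68.877 V.
P_out = V_A I_A + V_B I_B = 23.720×4.28 + 68.877×1.21 = 101.52 + 83.341 = 184.86 W.
Ideal ⇒ P_in = P_out, so I_in = P_out/V_in = 184.86/230 = 0.804 A.

I_in ≈ 0.804 A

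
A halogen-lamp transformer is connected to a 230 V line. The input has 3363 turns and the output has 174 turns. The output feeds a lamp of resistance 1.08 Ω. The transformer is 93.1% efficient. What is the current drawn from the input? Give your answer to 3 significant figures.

I_in ≈ 0.612 A

V_out = 230 × 174/3363 = 11.900 V.
I_out = V_out/R = 11.900/1.08 = 11.019 A.
P_out = V_out I_out = 11.900 × 11.019 = 131.12 W.
P_in = P_out/η = 131.12/0.931 = 140.84 W.
I_in = P_in/V_in = 140.84/230 = 0.612 A.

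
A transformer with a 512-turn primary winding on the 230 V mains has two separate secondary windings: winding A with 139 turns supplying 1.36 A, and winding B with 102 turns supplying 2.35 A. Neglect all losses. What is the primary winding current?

V_A = 230 × 139/512 = 62.441 V; V_B = 230 × 102/512 = 45.820 V.
P_out = V_A I_A + V_B I_B = 62.441×1.36 + 45.820×2.35 = 84.920 + 107.68 = 192.60 W.
Ideal ⇒ P_in = P_out, so I_p = P_out/V_p = 192.60/230 = 0.837 A.

I_p ≈ 0.837 A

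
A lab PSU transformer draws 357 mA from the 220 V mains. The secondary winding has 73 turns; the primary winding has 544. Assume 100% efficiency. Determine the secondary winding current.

I_s ≈ 2.66 A

I_s/I_p = N_p/N_s, so I_s = 0.357 × 544/73 = 2.66 A.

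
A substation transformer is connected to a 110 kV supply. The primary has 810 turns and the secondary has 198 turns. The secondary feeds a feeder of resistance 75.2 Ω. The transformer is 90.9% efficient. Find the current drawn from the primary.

V_s = 110000 × 198/810 = 26889 V.
I_s = V_s/R = 26889/75.2 = 357.57 A.
P_out = V_s I_s = 26889 × 357.57 = 9.6145×10^6 W.
P_in = P_out/η = 9.6145×10^6/0.909 = 1.0577×10^7 W.
I_p = P_in/V_p = 1.0577×10^7/110000 = 96.2 A.

I_p ≈ 96.2 A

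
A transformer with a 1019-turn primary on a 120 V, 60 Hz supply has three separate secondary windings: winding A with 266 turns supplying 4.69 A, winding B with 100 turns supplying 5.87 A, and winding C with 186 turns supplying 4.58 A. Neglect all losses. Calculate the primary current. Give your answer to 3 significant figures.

V_A = 120 × 266/1019 = 31.325 V; V_B = 120 × 100/1019 = 11.776 V; V_C = 120 × 186/1019 = 21.904 V.
P_out = V_A I_A + V_B I_B + V_C I_C = 31.325×4.69 + 11.776×5.87 + 21.904×4.58 = 146.91 + 69.127 + 100.32 = 316.36 W.
Ideal ⇒ P_in = P_out, so I_p = P_out/V_p = 316.36/120 = 2.64 A.

I_p ≈ 2.64 A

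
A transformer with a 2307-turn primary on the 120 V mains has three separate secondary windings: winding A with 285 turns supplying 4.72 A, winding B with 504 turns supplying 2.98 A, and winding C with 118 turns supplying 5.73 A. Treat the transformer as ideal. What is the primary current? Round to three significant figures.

V_A = 120 × 285/2307 = 14.824 V; V_B = 120 × 504/2307 = 26.216 V; V_C = 120 × 118/2307 = 6.1378 V.
P_out = V_A I_A + V_B I_B + V_C I_C = 14.824×4.72 + 26.216×2.98 + 6.1378×5.73 = 69.971 + 78.123 + 35.170 = 183.26 W.
Ideal ⇒ P_in = P_out, so I_p = P_out/V_p = 183.26/120 = 1.53 A.

I_p ≈ 1.53 A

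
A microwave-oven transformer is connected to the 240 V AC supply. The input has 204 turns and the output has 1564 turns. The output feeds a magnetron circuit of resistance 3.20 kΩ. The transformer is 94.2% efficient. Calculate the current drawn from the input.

V_out = 240 × 1564/204 = 1840.0 V.
I_out = V_out/R = 1840.0/3200 = 0.57500 A.
P_out = V_out I_out = 1840.0 × 0.57500 = 1058.0 W.
P_in = P_out/η = 1058.0/0.942 = 1123.1 W.
I_in = P_in/V_in = 1123.1/240 = 4.68 A.

I_in ≈ 4.68 A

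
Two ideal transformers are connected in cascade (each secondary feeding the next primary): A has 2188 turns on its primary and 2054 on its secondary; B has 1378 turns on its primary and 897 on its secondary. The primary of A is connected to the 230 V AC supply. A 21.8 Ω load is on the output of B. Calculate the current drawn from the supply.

I_supply ≈ 3.94 A

After A: V = 230.00 × 2054/2188 = 215.91 V.
After B: V = 215.91 × 897/1378 = 140.55 V.
I_load = 140.55/21.8 = 6.4471 A, so P_out = 140.55 × 6.4471 = 906.13 W.
All ideal ⇒ P_in = P_out, so I_supply = 906.13/230 = 3.94 A.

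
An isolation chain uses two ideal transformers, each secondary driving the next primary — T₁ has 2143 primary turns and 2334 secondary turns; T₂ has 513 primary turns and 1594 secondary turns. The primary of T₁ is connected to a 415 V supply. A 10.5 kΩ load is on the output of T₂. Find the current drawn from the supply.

I_supply ≈ 0.453 A

Secondary of T₁: V = 415.00 × 2334/2143 = 451.99 V.
Secondary of T₂: V = 451.99 × 1594/513 = 1404.4 V.
I_load = 1404.4/10500 = 0.13375 A, so P_out = 1404.4 × 0.13375 = 187.85 W.
All ideal ⇒ P_in = P_out, so I_supply = 187.85/415 = 0.453 A.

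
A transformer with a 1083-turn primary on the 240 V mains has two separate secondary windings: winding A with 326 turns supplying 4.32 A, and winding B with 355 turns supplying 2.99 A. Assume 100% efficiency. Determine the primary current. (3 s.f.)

V_A = 240 × 326/1083 = 72.244 V; V_B = 240 × 355/1083 = 78.670 V.
P_out = V_A I_A + V_B I_B = 72.244×4.32 + 78.670×2.99 = 312.09 + 235.22 = 547.32 W.
Ideal ⇒ P_in = P_out, so I_p = P_out/V_p = 547.32/240 = 2.28 A.

I_p ≈ 2.28 A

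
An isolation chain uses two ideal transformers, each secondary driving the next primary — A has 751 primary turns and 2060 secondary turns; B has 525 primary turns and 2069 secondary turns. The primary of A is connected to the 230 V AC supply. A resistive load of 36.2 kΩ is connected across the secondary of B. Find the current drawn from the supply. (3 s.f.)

I_supply ≈ 0.742 A

After A: V = 230.00 × 2060/751 = 630.89 V.
After B: V = 630.89 × 2069/525 = 2486.3 V.
I_load = 2486.3/36200 = 0.068683 A, so P_out = 2486.3 × 0.068683 = 170.77 W.
All ideal ⇒ P_in = P_out, so I_supply = 170.77/230 = 0.742 A.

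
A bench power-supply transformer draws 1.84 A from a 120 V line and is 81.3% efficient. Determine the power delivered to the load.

P_out ≈ 180 W

P_in = V_in I_in = 120 × 1.84 = 220.80 W.
P_out = η P_in = 0.813 × 220.80 = 180 W.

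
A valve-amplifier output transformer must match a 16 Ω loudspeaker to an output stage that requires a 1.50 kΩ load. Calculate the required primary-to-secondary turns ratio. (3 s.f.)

Z_p/Z_s = (N_p/N_s)², so N_p/N_s = √(1500/16) = √93.8 = 9.68.

N_p/N_s ≈ 9.68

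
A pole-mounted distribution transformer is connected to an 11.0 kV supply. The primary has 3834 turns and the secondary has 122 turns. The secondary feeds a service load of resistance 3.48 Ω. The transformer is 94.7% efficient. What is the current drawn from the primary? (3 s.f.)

I_p ≈ 3.38 A

V_s = 11000 × 122/3834 = 350.03 V.
I_s = V_s/R = 350.03/3.48 = 100.58 A.
P_out = V_s I_s = 350.03 × 100.58 = 35206 W.
P_in = P_out/η = 35206/0.947 = 37177 W.
I_p = P_in/V_p = 37177/11000 = 3.38 A.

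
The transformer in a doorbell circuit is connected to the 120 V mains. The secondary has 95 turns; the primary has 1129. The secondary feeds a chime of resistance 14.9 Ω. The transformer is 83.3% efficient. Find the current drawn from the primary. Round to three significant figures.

V_s = 120 × 95/1129 = 10.097 V.
I_s = V_s/R = 10.097/14.9 = 0.67768 A.
P_out = V_s I_s = 10.097 × 0.67768 = 6.8428 W.
P_in = P_out/η = 6.8428/0.833 = 8.2147 W.
I_p = P_in/V_p = 8.2147/120 = 0.0685 A.

I_p ≈ 0.0685 A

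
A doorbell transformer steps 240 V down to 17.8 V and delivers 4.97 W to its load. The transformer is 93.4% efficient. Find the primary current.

I_p ≈ 0.0222 A

P_in = P_out/η = 4.97/0.934 = 5.3212 W.
I_p = P_in/V_p = 5.3212/240 = 0.0222 A.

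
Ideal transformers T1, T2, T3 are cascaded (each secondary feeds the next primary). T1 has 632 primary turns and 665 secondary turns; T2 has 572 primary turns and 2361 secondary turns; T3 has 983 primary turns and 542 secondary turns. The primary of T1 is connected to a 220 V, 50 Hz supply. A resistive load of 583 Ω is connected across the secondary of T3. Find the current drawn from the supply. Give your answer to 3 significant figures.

I_supply ≈ 2.16 A

After T1: V = 220.00 × 665/632 = 231.49 V.
After T2: V = 231.49 × 2361/572 = 955.49 V.
After T3: V = 955.49 × 542/983 = 526.83 V.
I_load = 526.83/583 = 0.90366 A, so P_out = 526.83 × 0.90366 = 476.08 W.
All ideal ⇒ P_in = P_out, so I_supply = 476.08/220 = 2.16 A.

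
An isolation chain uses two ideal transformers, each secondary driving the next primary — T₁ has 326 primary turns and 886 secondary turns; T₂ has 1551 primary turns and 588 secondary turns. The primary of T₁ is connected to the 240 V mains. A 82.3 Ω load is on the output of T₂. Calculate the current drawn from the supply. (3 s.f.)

After T₁: V = 240.00 × 886/326 = 652.27 V.
After T₂: V = 652.27 × 588/1551 = 247.28 V.
I_load = 247.28/82.3 = 3.0046 A, so P_out = 247.28 × 3.0046 = 743.00 W.
All ideal ⇒ P_in = P_out, so I_supply = 743.00/240 = 3.10 A.

I_supply ≈ 3.10 A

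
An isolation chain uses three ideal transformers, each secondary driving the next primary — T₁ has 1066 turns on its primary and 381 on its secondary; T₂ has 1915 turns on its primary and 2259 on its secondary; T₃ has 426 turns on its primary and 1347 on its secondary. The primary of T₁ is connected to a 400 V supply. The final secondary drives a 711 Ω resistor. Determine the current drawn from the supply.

I_supply ≈ 1.00 A

After T₁: V = 400.00 × 381/1066 = 142.96 V.
After T₂: V = 142.96 × 2259/1915 = 168.65 V.
After T₃: V = 168.65 × 1347/426 = 533.25 V.
I_load = 533.25/711 = 0.75000 A, so P_out = 533.25 × 0.75000 = 399.94 W.
All ideal ⇒ P_in = P_out, so I_supply = 399.94/400 = 1.00 A.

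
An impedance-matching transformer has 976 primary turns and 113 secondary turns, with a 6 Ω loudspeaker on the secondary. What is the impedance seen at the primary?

Z_p = (N_p/N_s)² × Z_s = (976/113)² × 6 = 448 Ω.

Z_p ≈ 448 Ω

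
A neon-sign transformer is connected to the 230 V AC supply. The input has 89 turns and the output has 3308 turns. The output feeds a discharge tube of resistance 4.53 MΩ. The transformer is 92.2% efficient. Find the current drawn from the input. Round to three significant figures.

I_in ≈ 0.0761 A

V_out = 230 × 3308/89 = 8548.8 V.
I_out = V_out/R = 8548.8/(4.53×10^6) = 0.0018871 A.
P_out = V_out I_out = 8548.8 × 0.0018871 = 16.133 W.
P_in = P_out/η = 16.133/0.922 = 17.498 W.
I_in = P_in/V_in = 17.498/230 = 0.0761 A.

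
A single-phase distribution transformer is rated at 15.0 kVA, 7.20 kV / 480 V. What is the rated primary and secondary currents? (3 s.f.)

I_p ≈ 2.08 A, I_s ≈ 31.2 A

I_p = S/V_p = 15000/7200 = 2.08 A.
I_s = S/V_s = 15000/480 = 31.2 A.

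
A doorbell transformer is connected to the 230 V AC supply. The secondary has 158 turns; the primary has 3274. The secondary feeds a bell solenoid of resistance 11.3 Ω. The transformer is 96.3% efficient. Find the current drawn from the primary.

I_p ≈ 0.0492 A

V_s = 230 × 158/3274 = 11.100 V.
I_s = V_s/R = 11.100/11.3 = 0.98226 A.
P_out = V_s I_s = 11.100 × 0.98226 = 10.903 W.
P_in = P_out/η = 10.903/0.963 = 11.322 W.
I_p = P_in/V_p = 11.322/230 = 0.0492 A.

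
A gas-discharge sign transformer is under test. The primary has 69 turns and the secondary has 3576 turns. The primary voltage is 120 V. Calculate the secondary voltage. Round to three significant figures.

V_s ≈ 6220 V

V_s/V_p = N_s/N_p, so V_s = 120 × 3576/69 = 6220 V.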